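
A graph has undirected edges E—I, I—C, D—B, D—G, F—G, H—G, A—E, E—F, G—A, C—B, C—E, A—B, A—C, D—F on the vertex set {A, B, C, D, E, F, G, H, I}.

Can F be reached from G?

Explore from G.
Distance 1: reach A, D, F, H.
Found F.

Yes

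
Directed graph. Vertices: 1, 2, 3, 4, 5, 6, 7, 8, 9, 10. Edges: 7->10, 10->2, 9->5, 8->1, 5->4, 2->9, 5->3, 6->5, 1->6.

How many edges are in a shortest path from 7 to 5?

4

Distance 0: 7.
Distance 1: 10.
Distance 2: 2.
Distance 3: 9.
Distance 4: 5 — contains 5.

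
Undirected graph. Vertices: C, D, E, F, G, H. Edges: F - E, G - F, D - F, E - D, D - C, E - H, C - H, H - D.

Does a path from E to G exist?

Explore from E.
Distance 1: reach D, F, H.
Distance 2: reach C, G.
Found G.

Yes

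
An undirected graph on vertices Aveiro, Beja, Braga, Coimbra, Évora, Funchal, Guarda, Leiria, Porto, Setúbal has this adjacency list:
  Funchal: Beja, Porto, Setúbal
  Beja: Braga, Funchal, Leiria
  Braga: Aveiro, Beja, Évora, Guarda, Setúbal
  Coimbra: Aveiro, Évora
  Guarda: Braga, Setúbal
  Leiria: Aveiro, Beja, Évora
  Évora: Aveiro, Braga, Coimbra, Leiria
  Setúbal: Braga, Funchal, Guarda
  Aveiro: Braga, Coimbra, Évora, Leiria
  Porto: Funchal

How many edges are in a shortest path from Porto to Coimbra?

Distance 0: Porto.
Distance 1: Funchal.
Distance 2: Beja, Setúbal.
Distance 3: Braga, Guarda, Leiria.
Distance 4: Aveiro, Évora.
Distance 5: Coimbra — contains Coimbra.

5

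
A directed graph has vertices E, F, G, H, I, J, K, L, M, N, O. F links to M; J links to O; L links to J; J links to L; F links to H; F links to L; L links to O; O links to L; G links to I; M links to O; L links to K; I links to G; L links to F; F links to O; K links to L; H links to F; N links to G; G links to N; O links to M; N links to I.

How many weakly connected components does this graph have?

3

From E: component {E}.
From F: component {F, H, J, K, L, M, O}.
From G: component {G, I, N}.
That's 3 components.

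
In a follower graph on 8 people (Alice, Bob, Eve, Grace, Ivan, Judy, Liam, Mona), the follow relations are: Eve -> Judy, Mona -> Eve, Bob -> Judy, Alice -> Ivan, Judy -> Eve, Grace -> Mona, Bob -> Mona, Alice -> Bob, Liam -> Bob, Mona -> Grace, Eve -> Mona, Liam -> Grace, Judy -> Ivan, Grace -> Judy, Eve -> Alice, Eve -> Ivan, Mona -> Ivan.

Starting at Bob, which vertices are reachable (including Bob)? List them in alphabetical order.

Start at Bob.
Its neighbours: Judy, Mona.
Then their neighbours: Eve, Grace, Ivan.
Then next layer: Alice.
Nothing further is reachable.

Alice, Bob, Eve, Grace, Ivan, Judy, Mona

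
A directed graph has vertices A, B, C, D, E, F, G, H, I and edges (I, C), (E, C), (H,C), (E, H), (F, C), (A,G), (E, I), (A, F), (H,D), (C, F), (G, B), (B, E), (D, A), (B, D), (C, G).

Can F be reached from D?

Yes

Explore from D.
Distance 1: reach A.
Distance 2: reach F, G.
Found F.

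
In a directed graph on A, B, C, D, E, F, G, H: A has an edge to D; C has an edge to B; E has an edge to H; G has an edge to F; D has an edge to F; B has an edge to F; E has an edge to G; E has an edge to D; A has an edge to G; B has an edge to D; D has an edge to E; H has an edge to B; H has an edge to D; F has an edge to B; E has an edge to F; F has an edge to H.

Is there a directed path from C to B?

Explore from C.
Distance 1: reach B.
Found B.

Yes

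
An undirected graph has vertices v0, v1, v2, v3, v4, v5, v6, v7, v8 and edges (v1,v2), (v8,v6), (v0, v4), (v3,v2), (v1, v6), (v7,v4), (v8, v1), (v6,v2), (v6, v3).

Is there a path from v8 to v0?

No

Explore from v8.
Distance 1: reach v1, v6.
Distance 2: reach v2, v3.
The search is exhausted without reaching v0; it lies in a different component.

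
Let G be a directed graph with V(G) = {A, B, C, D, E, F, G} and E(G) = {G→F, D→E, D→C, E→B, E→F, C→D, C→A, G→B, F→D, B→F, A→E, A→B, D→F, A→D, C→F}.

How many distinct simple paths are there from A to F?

A→B→F
A→D→C→F
A→D→E→B→F
A→D→E→F
A→D→F
A→E→B→F
A→E→F

7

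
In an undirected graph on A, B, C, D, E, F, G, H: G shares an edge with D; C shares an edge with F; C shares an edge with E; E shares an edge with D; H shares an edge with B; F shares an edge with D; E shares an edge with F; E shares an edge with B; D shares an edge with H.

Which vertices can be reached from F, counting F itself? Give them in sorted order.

Start at F.
Its neighbours: C, D, E.
Then their neighbours: B, G, H.
Nothing further is reachable.

B, C, D, E, F, G, H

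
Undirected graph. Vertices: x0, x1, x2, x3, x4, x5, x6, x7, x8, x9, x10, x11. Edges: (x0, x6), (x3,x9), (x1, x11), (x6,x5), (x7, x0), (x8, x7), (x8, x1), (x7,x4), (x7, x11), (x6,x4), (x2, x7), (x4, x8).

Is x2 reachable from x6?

Explore from x6.
Distance 1: reach x0, x4, x5.
Distance 2: reach x7, x8.
Distance 3: reach x1, x2, x11.
Found x2.

Yes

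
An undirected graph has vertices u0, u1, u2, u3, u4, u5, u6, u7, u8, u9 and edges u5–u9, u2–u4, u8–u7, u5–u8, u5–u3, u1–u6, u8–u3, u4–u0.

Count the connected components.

3

From u0: component {u0, u2, u4}.
From u1: component {u1, u6}.
From u3: component {u3, u5, u7, u8, u9}.
That's 3 components.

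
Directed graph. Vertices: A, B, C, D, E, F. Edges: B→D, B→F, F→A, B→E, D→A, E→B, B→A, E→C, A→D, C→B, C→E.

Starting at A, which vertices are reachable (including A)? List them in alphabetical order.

A, D

Start at A.
Its neighbours: D.
Nothing further is reachable.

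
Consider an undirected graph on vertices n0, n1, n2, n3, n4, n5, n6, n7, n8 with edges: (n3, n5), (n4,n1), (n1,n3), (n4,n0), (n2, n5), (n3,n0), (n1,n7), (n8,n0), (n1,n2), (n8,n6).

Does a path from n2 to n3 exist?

Yes

Explore from n2.
Distance 1: reach n1, n5.
Distance 2: reach n3, n4, n7.
Found n3.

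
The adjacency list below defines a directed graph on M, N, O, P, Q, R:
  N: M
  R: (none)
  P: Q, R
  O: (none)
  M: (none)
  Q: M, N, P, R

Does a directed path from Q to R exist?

Explore from Q.
Distance 1: reach M, N, P, R.
Found R.

Yes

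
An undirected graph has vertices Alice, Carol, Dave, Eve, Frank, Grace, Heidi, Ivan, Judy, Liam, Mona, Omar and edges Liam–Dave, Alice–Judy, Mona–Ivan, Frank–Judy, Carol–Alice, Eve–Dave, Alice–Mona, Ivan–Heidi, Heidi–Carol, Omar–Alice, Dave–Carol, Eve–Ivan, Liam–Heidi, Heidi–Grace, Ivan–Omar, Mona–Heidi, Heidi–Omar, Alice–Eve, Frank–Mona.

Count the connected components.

1

From Alice: component {Alice, Carol, Dave, Eve, Frank, Grace, Heidi, Ivan, Judy, Liam, Mona, Omar}.
That's 1 component.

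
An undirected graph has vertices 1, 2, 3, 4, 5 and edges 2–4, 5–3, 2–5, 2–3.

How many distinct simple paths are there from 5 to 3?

2

5–2–3
5–3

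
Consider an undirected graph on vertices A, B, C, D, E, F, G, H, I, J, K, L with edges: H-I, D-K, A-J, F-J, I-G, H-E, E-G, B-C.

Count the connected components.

5

From A: component {A, F, J}.
From B: component {B, C}.
From D: component {D, K}.
From E: component {E, G, H, I}.
From L: component {L}.
That's 5 components.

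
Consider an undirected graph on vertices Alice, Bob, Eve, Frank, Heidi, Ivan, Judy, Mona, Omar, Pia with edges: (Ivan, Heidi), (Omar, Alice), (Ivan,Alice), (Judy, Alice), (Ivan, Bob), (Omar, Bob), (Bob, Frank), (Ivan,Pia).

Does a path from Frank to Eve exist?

No

Explore from Frank.
Distance 1: reach Bob.
Distance 2: reach Ivan, Omar.
Distance 3: reach Alice, Heidi, Pia.
Distance 4: reach Judy.
The search is exhausted without reaching Eve; it lies in a different component.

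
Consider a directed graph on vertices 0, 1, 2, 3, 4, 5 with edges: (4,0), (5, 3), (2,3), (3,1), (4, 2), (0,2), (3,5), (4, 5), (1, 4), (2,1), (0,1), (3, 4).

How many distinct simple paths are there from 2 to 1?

2→1
2→3→1
2→3→4→0→1

3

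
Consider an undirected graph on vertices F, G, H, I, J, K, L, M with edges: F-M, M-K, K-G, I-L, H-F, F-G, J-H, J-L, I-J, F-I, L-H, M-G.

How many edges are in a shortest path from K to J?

4

Distance 0: K.
Distance 1: G, M.
Distance 2: F.
Distance 3: H, I.
Distance 4: J, L — contains J.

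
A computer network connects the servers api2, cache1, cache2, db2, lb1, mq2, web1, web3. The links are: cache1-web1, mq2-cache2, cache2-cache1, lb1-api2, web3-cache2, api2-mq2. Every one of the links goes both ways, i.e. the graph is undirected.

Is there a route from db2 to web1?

db2 has no edges, so nothing is reachable from it.

No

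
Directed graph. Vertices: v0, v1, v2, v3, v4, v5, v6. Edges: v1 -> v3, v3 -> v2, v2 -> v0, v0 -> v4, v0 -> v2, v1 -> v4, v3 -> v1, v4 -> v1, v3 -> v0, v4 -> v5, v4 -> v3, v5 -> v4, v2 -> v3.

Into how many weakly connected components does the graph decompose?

2

From v0: component {v0, v1, v2, v3, v4, v5}.
From v6: component {v6}.
That's 2 components.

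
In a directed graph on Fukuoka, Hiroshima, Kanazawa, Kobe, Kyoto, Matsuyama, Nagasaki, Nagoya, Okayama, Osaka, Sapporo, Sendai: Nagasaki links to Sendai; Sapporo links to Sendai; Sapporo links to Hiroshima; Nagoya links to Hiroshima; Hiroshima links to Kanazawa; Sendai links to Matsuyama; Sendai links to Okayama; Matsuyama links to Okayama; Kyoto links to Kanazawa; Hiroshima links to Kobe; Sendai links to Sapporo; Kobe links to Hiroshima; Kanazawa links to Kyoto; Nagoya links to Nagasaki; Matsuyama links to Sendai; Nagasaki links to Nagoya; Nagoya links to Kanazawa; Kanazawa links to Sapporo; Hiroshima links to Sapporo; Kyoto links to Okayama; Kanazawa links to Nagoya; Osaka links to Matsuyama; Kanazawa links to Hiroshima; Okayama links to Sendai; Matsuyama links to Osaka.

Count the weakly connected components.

From Fukuoka: component {Fukuoka}.
From Hiroshima: component {Hiroshima, Kanazawa, Kobe, Kyoto, Matsuyama, Nagasaki, Nagoya, Okayama, Osaka, Sapporo, Sendai}.
That's 2 components.

2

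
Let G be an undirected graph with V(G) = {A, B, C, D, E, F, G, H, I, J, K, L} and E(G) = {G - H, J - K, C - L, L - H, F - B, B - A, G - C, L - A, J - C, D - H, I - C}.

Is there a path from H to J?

Explore from H.
Distance 1: reach D, G, L.
Distance 2: reach A, C.
Distance 3: reach B, I, J.
Found J.

Yes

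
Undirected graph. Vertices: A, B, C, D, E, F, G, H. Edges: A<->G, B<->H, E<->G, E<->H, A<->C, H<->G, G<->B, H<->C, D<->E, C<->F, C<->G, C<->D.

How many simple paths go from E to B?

E–D–C–A–G–B
E–D–C–A–G–H–B
E–D–C–G–B
E–D–C–G–H–B
E–D–C–H–B
E–D–C–H–G–B
E–G–A–C–H–B
E–G–B
E–G–C–H–B
E–G–H–B
E–H–B
E–H–C–A–G–B
E–H–C–G–B
E–H–G–B

14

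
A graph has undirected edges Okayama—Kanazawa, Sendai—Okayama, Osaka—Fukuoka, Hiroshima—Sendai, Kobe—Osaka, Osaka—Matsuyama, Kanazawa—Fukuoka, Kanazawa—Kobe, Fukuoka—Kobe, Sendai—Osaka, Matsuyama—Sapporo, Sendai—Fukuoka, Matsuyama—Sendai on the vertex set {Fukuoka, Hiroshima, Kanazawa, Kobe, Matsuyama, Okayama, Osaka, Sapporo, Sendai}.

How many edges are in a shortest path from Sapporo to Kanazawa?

Distance 0: Sapporo.
Distance 1: Matsuyama.
Distance 2: Osaka, Sendai.
Distance 3: Fukuoka, Hiroshima, Kobe, Okayama.
Distance 4: Kanazawa — contains Kanazawa.

4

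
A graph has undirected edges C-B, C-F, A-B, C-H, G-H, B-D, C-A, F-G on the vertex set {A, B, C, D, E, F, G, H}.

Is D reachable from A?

Yes

Explore from A.
Distance 1: reach B, C.
Distance 2: reach D, F, H.
Found D.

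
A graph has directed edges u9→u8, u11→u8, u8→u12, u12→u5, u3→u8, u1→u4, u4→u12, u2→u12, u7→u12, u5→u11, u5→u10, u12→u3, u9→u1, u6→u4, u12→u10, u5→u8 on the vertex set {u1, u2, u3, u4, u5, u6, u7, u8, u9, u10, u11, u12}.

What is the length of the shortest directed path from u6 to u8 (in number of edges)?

Distance 0: u6.
Distance 1: u4.
Distance 2: u12.
Distance 3: u3, u5, u10.
Distance 4: u8, u11 — contains u8.

4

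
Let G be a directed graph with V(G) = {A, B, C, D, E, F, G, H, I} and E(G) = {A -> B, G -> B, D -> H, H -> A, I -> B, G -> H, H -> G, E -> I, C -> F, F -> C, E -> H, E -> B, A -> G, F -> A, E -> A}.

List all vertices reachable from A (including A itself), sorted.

A, B, G, H

Start at A.
Its neighbours: B, G.
Then their neighbours: H.
Nothing further is reachable.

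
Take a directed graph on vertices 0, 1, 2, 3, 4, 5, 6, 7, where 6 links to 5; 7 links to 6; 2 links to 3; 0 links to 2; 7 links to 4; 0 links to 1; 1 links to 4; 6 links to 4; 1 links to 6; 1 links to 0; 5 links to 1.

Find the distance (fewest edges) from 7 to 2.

5

Distance 0: 7.
Distance 1: 4, 6.
Distance 2: 5.
Distance 3: 1.
Distance 4: 0.
Distance 5: 2 — contains 2.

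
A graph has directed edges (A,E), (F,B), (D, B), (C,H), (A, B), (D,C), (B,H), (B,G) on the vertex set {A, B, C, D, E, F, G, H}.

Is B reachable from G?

G has no outgoing edges, so nothing is reachable from it.

No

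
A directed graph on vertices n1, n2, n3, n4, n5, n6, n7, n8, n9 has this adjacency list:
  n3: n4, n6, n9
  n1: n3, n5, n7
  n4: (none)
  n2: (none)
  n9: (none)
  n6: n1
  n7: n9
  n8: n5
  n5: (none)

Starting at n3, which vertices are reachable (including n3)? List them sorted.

Start at n3.
Its neighbours: n4, n6, n9.
Then their neighbours: n1.
Then next layer: n5, n7.
Nothing further is reachable.

n1, n3, n4, n5, n6, n7, n9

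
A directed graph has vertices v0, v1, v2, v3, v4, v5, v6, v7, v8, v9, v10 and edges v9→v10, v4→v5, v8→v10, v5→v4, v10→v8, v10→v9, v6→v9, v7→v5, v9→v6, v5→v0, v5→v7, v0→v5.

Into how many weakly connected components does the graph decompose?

From v0: component {v0, v4, v5, v7}.
From v1: component {v1}.
From v2: component {v2}.
From v3: component {v3}.
From v6: component {v6, v8, v9, v10}.
That's 5 components.

5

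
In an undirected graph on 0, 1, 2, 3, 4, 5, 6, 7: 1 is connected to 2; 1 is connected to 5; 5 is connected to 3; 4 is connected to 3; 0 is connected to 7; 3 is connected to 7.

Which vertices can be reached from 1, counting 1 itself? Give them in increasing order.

Start at 1.
Its neighbours: 2, 5.
Then their neighbours: 3.
Then next layer: 4, 7.
Then next layer: 0.
Nothing further is reachable.

0, 1, 2, 3, 4, 5, 7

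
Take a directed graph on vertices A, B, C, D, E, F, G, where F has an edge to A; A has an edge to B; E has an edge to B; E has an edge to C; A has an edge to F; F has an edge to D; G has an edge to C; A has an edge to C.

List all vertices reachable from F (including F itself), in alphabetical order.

Start at F.
Its neighbours: A, D.
Then their neighbours: B, C.
Nothing further is reachable.

A, B, C, D, F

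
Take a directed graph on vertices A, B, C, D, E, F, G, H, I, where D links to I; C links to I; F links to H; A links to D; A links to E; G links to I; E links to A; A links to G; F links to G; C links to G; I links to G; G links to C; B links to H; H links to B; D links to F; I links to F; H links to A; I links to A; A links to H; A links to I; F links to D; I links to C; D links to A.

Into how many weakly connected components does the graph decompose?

From A: component {A, B, C, D, E, F, G, H, I}.
That's 1 component.

1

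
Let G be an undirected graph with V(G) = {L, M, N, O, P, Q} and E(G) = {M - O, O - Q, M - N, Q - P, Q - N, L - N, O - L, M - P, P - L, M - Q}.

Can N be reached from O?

Yes

Explore from O.
Distance 1: reach L, M, Q.
Distance 2: reach N, P.
Found N.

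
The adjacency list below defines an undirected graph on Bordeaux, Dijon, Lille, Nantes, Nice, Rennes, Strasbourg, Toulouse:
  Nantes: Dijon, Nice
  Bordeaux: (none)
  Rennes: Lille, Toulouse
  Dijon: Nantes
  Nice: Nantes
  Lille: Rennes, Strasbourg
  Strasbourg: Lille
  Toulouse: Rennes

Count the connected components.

3

From Bordeaux: component {Bordeaux}.
From Dijon: component {Dijon, Nantes, Nice}.
From Lille: component {Lille, Rennes, Strasbourg, Toulouse}.
That's 3 components.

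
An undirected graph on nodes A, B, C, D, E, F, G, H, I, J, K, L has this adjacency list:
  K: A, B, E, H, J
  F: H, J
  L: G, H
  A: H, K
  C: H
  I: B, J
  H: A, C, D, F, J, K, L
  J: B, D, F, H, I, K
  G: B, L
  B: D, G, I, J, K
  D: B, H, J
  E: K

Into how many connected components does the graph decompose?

1

From A: component {A, B, C, D, E, F, G, H, I, J, K, L}.
That's 1 component.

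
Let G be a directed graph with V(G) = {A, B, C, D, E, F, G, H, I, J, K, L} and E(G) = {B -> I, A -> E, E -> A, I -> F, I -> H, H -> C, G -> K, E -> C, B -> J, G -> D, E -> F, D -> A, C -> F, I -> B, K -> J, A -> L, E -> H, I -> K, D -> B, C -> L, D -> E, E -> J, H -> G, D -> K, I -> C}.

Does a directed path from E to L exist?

Yes

Explore from E.
Distance 1: reach A, C, F, H, J.
Distance 2: reach G, L.
Found L.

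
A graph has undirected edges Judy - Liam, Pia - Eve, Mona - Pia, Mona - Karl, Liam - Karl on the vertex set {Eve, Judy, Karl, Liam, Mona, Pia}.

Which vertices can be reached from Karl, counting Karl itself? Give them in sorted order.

Start at Karl.
Its neighbours: Liam, Mona.
Then their neighbours: Judy, Pia.
Then next layer: Eve.
Every vertex is now reached.

Eve, Judy, Karl, Liam, Mona, Pia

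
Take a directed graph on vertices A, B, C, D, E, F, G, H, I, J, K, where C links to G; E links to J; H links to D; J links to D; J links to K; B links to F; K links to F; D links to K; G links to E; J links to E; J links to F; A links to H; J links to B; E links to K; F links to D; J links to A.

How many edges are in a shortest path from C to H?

Distance 0: C.
Distance 1: G.
Distance 2: E.
Distance 3: J, K.
Distance 4: A, B, D, F.
Distance 5: H — contains H.

5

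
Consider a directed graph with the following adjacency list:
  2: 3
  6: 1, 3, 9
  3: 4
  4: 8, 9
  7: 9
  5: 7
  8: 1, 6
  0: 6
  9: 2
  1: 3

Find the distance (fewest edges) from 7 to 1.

6

Distance 0: 7.
Distance 1: 9.
Distance 2: 2.
Distance 3: 3.
Distance 4: 4.
Distance 5: 8.
Distance 6: 1, 6 — contains 1.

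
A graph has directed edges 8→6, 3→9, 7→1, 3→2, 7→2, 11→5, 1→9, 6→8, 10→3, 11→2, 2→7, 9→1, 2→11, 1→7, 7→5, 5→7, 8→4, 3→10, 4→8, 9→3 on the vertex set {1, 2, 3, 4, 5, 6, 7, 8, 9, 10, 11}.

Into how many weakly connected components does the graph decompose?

2

From 1: component {1, 2, 3, 5, 7, 9, 10, 11}.
From 4: component {4, 6, 8}.
That's 2 components.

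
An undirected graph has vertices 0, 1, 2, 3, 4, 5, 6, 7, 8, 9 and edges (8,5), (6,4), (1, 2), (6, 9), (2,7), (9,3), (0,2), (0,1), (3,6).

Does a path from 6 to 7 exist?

Explore from 6.
Distance 1: reach 3, 4, 9.
The search is exhausted without reaching 7; it lies in a different component.

No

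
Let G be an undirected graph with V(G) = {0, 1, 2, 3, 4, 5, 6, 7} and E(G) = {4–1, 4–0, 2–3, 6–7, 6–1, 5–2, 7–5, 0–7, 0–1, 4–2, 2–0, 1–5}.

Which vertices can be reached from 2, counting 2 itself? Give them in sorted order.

Start at 2.
Its neighbours: 0, 3, 4, 5.
Then their neighbours: 1, 7.
Then next layer: 6.
Every vertex is now reached.

0, 1, 2, 3, 4, 5, 6, 7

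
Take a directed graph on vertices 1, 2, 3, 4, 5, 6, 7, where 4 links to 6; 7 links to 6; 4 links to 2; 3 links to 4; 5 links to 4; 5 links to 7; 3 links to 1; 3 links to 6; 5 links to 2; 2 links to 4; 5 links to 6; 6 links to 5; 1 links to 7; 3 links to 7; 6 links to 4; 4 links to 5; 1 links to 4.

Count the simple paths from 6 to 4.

6→4
6→5→2→4
6→5→4

3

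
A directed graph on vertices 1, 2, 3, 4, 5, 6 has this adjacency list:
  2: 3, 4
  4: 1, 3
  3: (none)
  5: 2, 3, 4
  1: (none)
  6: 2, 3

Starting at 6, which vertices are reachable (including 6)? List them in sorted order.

Start at 6.
Its neighbours: 2, 3.
Then their neighbours: 4.
Then next layer: 1.
Nothing further is reachable.

1, 2, 3, 4, 6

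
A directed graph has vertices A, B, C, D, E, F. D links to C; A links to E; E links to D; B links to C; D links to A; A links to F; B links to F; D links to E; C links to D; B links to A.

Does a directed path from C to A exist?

Yes

Explore from C.
Distance 1: reach D.
Distance 2: reach A, E.
Found A.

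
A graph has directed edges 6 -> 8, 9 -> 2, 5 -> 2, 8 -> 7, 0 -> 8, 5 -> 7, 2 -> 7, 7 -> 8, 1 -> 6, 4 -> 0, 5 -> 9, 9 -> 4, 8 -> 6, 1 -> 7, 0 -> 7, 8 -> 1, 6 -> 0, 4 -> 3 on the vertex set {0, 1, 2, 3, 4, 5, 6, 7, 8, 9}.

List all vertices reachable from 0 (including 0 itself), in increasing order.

0, 1, 6, 7, 8

Start at 0.
Its neighbours: 7, 8.
Then their neighbours: 1, 6.
Nothing further is reachable.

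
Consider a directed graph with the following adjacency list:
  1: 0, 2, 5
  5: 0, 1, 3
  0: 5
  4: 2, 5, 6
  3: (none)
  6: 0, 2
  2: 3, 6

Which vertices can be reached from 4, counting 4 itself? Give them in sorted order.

Start at 4.
Its neighbours: 2, 5, 6.
Then their neighbours: 0, 1, 3.
Every vertex is now reached.

0, 1, 2, 3, 4, 5, 6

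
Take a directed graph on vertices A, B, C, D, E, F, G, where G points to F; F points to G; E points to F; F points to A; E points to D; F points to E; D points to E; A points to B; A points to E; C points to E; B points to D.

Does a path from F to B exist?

Explore from F.
Distance 1: reach A, E, G.
Distance 2: reach B, D.
Found B.

Yes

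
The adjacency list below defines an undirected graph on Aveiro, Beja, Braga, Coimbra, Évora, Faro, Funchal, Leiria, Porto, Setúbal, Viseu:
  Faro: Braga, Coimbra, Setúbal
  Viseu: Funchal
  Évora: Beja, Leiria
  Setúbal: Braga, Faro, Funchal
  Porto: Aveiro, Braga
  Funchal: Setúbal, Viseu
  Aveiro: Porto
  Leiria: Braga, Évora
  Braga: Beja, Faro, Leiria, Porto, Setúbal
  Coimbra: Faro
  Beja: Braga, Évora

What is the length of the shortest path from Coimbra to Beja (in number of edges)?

3

Distance 0: Coimbra.
Distance 1: Faro.
Distance 2: Braga, Setúbal.
Distance 3: Beja, Funchal, Leiria, Porto — contains Beja.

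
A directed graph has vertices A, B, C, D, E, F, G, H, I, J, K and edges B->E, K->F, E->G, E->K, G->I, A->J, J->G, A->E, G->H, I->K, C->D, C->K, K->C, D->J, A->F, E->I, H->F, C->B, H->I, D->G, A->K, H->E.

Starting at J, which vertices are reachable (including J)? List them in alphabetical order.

Start at J.
Its neighbours: G.
Then their neighbours: H, I.
Then next layer: E, F, K.
Then next layer: C.
Then next layer: B, D.
Nothing further is reachable.

B, C, D, E, F, G, H, I, J, K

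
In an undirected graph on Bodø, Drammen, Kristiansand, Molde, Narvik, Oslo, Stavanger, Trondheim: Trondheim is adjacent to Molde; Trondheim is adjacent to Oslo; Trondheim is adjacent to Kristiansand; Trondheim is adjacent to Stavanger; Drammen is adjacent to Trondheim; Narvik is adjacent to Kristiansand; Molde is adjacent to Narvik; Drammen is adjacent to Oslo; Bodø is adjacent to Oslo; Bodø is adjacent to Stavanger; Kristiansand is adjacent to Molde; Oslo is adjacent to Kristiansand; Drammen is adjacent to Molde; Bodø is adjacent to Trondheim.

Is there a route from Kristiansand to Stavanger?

Explore from Kristiansand.
Distance 1: reach Molde, Narvik, Oslo, Trondheim.
Distance 2: reach Bodø, Drammen, Stavanger.
Found Stavanger.

Yes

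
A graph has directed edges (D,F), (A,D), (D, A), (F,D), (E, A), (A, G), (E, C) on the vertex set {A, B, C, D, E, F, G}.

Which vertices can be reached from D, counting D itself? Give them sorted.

A, D, F, G

Start at D.
Its neighbours: A, F.
Then their neighbours: G.
Nothing further is reachable.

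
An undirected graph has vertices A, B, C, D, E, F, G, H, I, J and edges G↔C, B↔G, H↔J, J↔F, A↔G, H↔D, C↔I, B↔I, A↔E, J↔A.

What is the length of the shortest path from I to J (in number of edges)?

Distance 0: I.
Distance 1: B, C.
Distance 2: G.
Distance 3: A.
Distance 4: E, J — contains J.

4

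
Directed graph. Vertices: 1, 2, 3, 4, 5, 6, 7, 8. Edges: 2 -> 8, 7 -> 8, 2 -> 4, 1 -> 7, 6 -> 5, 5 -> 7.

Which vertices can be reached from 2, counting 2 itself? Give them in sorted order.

2, 4, 8

Start at 2.
Its neighbours: 4, 8.
Nothing further is reachable.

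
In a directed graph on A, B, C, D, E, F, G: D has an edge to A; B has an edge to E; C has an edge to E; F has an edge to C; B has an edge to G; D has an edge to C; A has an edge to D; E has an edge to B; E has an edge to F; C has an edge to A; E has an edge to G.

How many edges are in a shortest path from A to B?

Distance 0: A.
Distance 1: D.
Distance 2: C.
Distance 3: E.
Distance 4: B, F, G — contains B.

4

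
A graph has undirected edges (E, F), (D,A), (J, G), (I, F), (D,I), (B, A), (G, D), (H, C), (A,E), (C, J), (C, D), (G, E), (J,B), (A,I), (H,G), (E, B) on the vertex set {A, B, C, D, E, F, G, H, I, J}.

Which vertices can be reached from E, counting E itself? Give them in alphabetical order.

A, B, C, D, E, F, G, H, I, J

Start at E.
Its neighbours: A, B, F, G.
Then their neighbours: D, H, I, J.
Then next layer: C.
Every vertex is now reached.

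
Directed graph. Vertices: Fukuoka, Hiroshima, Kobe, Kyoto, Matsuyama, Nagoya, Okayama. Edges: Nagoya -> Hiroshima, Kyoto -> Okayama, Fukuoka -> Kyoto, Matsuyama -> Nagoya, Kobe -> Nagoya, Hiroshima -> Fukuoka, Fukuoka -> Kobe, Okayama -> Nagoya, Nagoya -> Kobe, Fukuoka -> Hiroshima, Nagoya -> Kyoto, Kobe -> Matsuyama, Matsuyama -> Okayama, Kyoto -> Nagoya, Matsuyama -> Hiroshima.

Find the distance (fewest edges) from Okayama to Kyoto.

2

Distance 0: Okayama.
Distance 1: Nagoya.
Distance 2: Hiroshima, Kobe, Kyoto — contains Kyoto.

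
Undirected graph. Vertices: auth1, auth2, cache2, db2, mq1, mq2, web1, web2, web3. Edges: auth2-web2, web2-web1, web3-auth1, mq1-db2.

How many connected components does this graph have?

5

From auth1: component {auth1, web3}.
From auth2: component {auth2, web1, web2}.
From cache2: component {cache2}.
From db2: component {db2, mq1}.
From mq2: component {mq2}.
That's 5 components.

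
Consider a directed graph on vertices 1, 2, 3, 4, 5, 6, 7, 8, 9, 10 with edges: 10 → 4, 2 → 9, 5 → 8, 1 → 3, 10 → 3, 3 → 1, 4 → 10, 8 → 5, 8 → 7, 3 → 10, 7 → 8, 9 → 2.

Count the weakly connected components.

From 1: component {1, 3, 4, 10}.
From 2: component {2, 9}.
From 5: component {5, 7, 8}.
From 6: component {6}.
That's 4 components.

4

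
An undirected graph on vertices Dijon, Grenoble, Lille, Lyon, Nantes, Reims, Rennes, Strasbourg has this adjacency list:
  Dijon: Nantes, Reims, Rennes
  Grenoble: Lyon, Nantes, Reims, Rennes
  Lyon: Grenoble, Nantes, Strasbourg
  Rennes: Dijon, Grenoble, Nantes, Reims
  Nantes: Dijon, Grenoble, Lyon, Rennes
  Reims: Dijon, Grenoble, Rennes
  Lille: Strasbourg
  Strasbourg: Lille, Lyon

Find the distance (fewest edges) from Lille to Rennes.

4

Distance 0: Lille.
Distance 1: Strasbourg.
Distance 2: Lyon.
Distance 3: Grenoble, Nantes.
Distance 4: Dijon, Reims, Rennes — contains Rennes.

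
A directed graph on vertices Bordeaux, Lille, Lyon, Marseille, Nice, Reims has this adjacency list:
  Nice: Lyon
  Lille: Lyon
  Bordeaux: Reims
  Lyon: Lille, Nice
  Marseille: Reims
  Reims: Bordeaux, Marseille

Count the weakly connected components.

2

From Bordeaux: component {Bordeaux, Marseille, Reims}.
From Lille: component {Lille, Lyon, Nice}.
That's 2 components.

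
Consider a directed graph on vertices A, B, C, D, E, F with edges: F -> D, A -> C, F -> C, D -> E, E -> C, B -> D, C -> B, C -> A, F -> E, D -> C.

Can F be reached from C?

Explore from C.
Distance 1: reach A, B.
Distance 2: reach D.
Distance 3: reach E.
The search from C is exhausted; no directed path reaches F.

No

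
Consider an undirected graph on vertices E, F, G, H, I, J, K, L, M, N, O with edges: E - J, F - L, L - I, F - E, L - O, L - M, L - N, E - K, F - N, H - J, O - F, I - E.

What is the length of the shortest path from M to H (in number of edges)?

5

Distance 0: M.
Distance 1: L.
Distance 2: F, I, N, O.
Distance 3: E.
Distance 4: J, K.
Distance 5: H — contains H.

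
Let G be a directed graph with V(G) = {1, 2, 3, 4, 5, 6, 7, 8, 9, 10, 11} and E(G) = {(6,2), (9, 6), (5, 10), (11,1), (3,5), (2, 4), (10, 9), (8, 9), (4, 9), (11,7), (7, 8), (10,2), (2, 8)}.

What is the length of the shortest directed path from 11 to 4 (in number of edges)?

Distance 0: 11.
Distance 1: 1, 7.
Distance 2: 8.
Distance 3: 9.
Distance 4: 6.
Distance 5: 2.
Distance 6: 4 — contains 4.

6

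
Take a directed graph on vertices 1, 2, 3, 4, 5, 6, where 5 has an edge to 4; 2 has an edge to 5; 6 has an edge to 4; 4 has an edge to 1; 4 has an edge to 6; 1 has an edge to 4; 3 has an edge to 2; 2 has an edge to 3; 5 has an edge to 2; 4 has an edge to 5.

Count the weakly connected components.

From 1: component {1, 2, 3, 4, 5, 6}.
That's 1 component.

1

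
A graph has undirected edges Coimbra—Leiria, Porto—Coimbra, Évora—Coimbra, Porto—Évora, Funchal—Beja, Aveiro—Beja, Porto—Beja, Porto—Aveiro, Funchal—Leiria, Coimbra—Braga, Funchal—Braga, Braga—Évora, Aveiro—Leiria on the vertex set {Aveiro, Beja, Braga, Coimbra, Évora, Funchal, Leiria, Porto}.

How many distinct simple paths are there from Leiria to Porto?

Leiria–Aveiro–Beja–Funchal–Braga–Coimbra–Évora–Porto
Leiria–Aveiro–Beja–Funchal–Braga–Coimbra–Porto
Leiria–Aveiro–Beja–Funchal–Braga–Évora–Coimbra–Porto
Leiria–Aveiro–Beja–Funchal–Braga–Évora–Porto
Leiria–Aveiro–Beja–Porto
Leiria–Aveiro–Porto
Leiria–Coimbra–Braga–Évora–Porto
Leiria–Coimbra–Braga–Funchal–Beja–Aveiro–Porto
... and 11 more.

19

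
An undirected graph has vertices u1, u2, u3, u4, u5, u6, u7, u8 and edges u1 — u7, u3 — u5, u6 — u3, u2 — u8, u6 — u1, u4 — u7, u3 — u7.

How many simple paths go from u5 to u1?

u5–u3–u6–u1
u5–u3–u7–u1

2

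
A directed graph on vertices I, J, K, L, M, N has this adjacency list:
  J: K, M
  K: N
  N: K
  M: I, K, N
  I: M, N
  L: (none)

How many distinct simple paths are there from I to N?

3

I→M→K→N
I→M→N
I→N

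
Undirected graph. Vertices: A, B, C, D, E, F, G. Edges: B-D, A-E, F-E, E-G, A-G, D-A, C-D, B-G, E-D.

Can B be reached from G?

Yes

Explore from G.
Distance 1: reach A, B, E.
Found B.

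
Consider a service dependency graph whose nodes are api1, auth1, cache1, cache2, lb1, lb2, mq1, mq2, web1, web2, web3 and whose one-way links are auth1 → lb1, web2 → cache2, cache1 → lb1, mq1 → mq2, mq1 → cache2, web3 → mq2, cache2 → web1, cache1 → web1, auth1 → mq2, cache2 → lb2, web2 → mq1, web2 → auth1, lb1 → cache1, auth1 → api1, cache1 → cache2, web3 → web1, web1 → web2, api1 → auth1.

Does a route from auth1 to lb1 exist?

Yes

Explore from auth1.
Distance 1: reach api1, lb1, mq2.
Found lb1.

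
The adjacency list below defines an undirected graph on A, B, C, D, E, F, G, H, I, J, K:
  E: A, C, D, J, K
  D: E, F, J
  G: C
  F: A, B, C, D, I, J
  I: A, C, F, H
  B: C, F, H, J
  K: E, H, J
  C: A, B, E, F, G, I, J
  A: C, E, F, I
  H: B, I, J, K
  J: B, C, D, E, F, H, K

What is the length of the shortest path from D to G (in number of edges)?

Distance 0: D.
Distance 1: E, F, J.
Distance 2: A, B, C, H, I, K.
Distance 3: G — contains G.

3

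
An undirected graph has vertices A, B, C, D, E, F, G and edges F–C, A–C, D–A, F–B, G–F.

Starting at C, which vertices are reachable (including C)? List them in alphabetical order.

A, B, C, D, F, G

Start at C.
Its neighbours: A, F.
Then their neighbours: B, D, G.
Nothing further is reachable.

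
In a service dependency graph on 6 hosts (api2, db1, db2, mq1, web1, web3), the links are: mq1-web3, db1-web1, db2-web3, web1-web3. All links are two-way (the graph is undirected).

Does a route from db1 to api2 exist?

Explore from db1.
Distance 1: reach web1.
Distance 2: reach web3.
Distance 3: reach db2, mq1.
The search is exhausted without reaching api2; it lies in a different component.

No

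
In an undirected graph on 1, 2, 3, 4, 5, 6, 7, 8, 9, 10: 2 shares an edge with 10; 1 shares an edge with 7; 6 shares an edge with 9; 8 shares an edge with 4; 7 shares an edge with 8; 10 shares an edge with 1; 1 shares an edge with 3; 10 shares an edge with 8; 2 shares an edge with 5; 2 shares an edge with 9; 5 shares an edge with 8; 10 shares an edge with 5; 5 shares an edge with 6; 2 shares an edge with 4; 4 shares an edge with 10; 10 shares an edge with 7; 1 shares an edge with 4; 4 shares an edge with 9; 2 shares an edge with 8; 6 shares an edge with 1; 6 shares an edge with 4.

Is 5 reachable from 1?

Yes

Explore from 1.
Distance 1: reach 3, 4, 6, 7, 10.
Distance 2: reach 2, 5, 8, 9.
Found 5.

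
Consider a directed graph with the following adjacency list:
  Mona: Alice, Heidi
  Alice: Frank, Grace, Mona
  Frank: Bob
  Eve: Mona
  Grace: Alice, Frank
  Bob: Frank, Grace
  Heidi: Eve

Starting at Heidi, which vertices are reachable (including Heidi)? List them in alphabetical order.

Alice, Bob, Eve, Frank, Grace, Heidi, Mona

Start at Heidi.
Its neighbours: Eve.
Then their neighbours: Mona.
Then next layer: Alice.
Then next layer: Frank, Grace.
Then next layer: Bob.
Every vertex is now reached.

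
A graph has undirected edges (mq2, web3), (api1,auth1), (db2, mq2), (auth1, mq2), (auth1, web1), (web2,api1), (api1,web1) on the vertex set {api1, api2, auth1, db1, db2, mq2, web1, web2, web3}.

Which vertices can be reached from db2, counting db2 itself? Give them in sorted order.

api1, auth1, db2, mq2, web1, web2, web3

Start at db2.
Its neighbours: mq2.
Then their neighbours: auth1, web3.
Then next layer: api1, web1.
Then next layer: web2.
Nothing further is reachable.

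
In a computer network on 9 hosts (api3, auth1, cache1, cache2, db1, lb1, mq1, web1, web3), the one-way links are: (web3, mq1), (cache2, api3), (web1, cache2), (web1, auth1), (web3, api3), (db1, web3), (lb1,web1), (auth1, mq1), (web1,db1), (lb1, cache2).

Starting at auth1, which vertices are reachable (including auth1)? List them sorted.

auth1, mq1

Start at auth1.
Its neighbours: mq1.
Nothing further is reachable.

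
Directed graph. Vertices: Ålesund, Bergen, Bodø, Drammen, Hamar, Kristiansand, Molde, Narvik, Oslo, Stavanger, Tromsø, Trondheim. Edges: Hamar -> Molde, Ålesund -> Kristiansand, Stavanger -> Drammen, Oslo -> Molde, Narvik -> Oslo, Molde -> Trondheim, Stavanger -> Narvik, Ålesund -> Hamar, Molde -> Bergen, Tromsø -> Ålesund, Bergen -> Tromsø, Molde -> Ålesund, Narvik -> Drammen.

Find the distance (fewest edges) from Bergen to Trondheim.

Distance 0: Bergen.
Distance 1: Tromsø.
Distance 2: Ålesund.
Distance 3: Hamar, Kristiansand.
Distance 4: Molde.
Distance 5: Trondheim — contains Trondheim.

5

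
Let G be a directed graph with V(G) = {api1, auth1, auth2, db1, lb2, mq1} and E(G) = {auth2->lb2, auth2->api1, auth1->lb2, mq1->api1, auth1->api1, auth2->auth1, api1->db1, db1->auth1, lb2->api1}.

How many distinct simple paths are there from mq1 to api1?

mq1→api1

1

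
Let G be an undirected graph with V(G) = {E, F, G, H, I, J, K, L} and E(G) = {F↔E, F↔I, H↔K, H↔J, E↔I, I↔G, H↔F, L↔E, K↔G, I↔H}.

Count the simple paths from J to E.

J–H–F–E
J–H–F–I–E
J–H–I–E
J–H–I–F–E
J–H–K–G–I–E
J–H–K–G–I–F–E

6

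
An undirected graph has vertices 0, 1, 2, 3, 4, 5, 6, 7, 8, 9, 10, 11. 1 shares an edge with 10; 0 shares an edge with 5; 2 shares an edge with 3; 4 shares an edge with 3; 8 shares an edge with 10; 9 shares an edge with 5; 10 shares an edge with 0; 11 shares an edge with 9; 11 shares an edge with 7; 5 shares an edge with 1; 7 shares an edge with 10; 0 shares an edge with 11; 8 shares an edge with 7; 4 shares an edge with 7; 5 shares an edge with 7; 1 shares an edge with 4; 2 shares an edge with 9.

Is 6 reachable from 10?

Explore from 10.
Distance 1: reach 0, 1, 7, 8.
Distance 2: reach 4, 5, 11.
Distance 3: reach 3, 9.
Distance 4: reach 2.
The search is exhausted without reaching 6; it lies in a different component.

No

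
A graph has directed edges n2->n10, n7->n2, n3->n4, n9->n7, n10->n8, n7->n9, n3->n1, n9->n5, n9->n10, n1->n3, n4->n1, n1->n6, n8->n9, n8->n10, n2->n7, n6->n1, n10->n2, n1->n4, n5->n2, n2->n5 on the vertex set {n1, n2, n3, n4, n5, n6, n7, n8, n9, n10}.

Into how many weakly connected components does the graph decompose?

2

From n1: component {n1, n3, n4, n6}.
From n2: component {n2, n5, n7, n8, n9, n10}.
That's 2 components.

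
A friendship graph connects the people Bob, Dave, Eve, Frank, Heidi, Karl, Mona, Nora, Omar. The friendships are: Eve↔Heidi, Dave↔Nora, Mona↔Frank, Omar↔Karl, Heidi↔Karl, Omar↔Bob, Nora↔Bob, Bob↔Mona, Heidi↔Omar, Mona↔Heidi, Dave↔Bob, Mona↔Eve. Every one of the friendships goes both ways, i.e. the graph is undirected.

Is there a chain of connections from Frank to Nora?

Explore from Frank.
Distance 1: reach Mona.
Distance 2: reach Bob, Eve, Heidi.
Distance 3: reach Dave, Karl, Nora, Omar.
Found Nora.

Yes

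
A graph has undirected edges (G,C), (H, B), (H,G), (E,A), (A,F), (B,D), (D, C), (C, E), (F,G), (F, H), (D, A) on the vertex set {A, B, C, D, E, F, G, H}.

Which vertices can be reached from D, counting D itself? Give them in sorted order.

A, B, C, D, E, F, G, H

Start at D.
Its neighbours: A, B, C.
Then their neighbours: E, F, G, H.
Every vertex is now reached.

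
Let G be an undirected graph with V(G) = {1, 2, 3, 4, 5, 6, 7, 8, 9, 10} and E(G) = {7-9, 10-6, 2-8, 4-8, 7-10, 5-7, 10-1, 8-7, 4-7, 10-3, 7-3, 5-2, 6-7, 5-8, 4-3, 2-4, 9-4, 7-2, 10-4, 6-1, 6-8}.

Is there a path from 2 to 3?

Explore from 2.
Distance 1: reach 4, 5, 7, 8.
Distance 2: reach 3, 6, 9, 10.
Found 3.

Yes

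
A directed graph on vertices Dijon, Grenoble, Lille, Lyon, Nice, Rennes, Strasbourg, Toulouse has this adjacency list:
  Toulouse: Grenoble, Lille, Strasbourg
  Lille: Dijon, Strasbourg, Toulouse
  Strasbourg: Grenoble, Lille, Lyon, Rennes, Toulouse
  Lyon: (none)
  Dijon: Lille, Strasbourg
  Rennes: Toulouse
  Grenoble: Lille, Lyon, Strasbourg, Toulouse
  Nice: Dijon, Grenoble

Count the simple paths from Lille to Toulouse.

7

Lille→Dijon→Strasbourg→Grenoble→Toulouse
Lille→Dijon→Strasbourg→Rennes→Toulouse
Lille→Dijon→Strasbourg→Toulouse
Lille→Strasbourg→Grenoble→Toulouse
Lille→Strasbourg→Rennes→Toulouse
Lille→Strasbourg→Toulouse
Lille→Toulouse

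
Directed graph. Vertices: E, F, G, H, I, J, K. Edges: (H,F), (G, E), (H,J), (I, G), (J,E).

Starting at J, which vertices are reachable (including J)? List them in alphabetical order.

E, J

Start at J.
Its neighbours: E.
Nothing further is reachable.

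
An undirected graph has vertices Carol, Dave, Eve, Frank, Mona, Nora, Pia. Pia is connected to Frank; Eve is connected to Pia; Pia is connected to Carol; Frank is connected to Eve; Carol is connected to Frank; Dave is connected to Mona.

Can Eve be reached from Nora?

Nora has no edges, so nothing is reachable from it.

No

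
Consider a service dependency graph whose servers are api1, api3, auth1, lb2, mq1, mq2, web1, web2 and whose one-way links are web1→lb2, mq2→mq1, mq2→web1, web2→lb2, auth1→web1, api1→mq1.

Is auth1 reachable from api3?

api3 has no outgoing edges, so nothing is reachable from it.

No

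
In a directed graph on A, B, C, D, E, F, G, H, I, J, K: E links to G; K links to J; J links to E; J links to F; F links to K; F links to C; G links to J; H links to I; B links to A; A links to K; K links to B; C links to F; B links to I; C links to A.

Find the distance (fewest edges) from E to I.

Distance 0: E.
Distance 1: G.
Distance 2: J.
Distance 3: F.
Distance 4: C, K.
Distance 5: A, B.
Distance 6: I — contains I.

6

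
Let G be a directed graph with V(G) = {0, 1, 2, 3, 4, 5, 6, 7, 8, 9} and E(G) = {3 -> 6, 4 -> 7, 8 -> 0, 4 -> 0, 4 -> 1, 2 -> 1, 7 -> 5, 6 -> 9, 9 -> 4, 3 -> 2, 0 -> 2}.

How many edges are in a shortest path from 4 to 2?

Distance 0: 4.
Distance 1: 0, 1, 7.
Distance 2: 2, 5 — contains 2.

2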